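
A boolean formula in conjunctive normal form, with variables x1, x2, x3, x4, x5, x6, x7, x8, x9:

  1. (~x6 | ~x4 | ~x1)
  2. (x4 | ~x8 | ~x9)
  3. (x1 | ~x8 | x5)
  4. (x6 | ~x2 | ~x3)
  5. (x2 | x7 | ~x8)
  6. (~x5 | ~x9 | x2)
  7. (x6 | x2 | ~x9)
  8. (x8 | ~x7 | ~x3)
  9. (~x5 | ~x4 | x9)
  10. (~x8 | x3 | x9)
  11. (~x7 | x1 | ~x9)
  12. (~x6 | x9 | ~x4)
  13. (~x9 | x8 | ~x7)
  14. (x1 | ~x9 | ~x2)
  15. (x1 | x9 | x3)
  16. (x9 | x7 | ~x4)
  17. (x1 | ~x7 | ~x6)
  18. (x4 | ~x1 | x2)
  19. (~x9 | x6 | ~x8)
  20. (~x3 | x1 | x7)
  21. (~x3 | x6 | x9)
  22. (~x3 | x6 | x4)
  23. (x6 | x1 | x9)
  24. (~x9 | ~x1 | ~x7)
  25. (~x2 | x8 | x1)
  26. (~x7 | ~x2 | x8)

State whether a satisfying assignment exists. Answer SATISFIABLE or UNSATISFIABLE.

SATISFIABLE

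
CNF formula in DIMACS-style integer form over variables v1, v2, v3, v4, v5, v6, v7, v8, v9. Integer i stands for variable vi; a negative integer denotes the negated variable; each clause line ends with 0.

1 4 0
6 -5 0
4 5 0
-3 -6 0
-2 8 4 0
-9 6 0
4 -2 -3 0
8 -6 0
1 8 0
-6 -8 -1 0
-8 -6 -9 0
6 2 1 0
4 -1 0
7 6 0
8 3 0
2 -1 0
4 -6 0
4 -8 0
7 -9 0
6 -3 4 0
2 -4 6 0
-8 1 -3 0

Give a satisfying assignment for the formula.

v1 = F  v2 = T  v3 = F  v4 = T  v5 = T  v6 = T  v7 = F  v8 = T  v9 = F

Check each clause:
  1. (v1 || v4) — v4 is true.
  2. (v6 || !v5) — v6 is true.
  3. (v4 || v5) — v4 is true.
  4. (!v6 || !v3) — !v3 is true.
  5. (v4 || v8 || !v2) — v8 is true.
  6. (v6 || !v9) — v6 is true.
  7. (!v2 || v4 || !v3) — v4 is true.
  8. (v8 || !v6) — v8 is true.
  9. (v8 || v1) — v8 is true.
  10. (!v1 || !v6 || !v8) — !v1 is true.
  11. (!v8 || !v9 || !v6) — !v9 is true.
  12. (v6 || v2 || v1) — v2 is true.
  13. (!v1 || v4) — v4 is true.
  14. (v7 || v6) — v6 is true.
  15. (v8 || v3) — v8 is true.
  16. (v2 || !v1) — v2 is true.
  17. (v4 || !v6) — v4 is true.
  18. (!v8 || v4) — v4 is true.
  19. (v7 || !v9) — !v9 is true.
  20. (v6 || v4 || !v3) — v4 is true.
  21. (!v4 || v2 || v6) — v2 is true.
  22. (!v3 || !v8 || v1) — !v3 is true.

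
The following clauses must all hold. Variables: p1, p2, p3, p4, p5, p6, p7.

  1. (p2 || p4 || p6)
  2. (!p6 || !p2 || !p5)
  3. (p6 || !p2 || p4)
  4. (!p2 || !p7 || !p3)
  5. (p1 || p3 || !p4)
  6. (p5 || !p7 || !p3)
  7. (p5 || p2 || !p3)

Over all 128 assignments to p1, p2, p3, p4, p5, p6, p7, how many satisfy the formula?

46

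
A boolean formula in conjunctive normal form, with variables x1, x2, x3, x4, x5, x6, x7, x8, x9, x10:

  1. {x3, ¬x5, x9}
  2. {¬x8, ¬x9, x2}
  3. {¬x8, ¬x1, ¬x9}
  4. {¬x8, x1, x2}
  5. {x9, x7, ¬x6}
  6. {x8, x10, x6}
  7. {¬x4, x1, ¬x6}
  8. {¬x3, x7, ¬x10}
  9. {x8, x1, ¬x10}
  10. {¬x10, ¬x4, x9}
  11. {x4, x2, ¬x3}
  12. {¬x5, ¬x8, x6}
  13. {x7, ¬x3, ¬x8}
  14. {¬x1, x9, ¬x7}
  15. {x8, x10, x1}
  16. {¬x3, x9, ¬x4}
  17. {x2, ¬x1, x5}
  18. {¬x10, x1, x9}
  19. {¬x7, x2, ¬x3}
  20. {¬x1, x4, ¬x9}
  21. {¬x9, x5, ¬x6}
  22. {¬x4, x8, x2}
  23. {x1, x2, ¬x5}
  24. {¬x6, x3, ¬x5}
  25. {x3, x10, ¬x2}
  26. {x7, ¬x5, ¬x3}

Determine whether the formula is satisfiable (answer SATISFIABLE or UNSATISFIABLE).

SATISFIABLE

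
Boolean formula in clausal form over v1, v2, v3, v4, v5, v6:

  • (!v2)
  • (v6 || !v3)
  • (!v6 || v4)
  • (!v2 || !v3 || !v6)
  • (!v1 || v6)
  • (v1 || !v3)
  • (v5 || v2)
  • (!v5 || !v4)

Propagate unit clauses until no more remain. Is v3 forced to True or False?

(!v2) stands alone — v2 = False.
From (v5 || v2) and v2 = False: v5 = True.
From (!v4 || !v5) and v5 = True: v4 = False.
(v4 || !v6) with v4 = False leaves only !v6, so v6 = False.
From (!v3 || v6) and v6 = False: v3 = False.

False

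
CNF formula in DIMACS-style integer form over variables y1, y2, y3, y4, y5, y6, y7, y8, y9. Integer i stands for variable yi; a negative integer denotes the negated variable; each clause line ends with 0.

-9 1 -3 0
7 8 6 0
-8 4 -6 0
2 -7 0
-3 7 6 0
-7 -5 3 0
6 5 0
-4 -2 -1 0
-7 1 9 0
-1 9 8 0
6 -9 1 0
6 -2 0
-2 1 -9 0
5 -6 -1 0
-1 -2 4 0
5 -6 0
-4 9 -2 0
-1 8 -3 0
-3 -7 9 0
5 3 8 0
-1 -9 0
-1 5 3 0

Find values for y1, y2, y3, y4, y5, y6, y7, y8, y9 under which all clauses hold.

y1=0, y2=0, y3=1, y4=1, y5=1, y6=1, y7=0, y8=1, y9=0

Check each clause:
  1. {y1, ¬y3, ¬y9} — ¬y9 is true.
  2. {y8, y6, y7} — y8 is true.
  3. {y4, ¬y8, ¬y6} — y4 is true.
  4. {¬y7, y2} — ¬y7 is true.
  5. {¬y3, y7, y6} — y6 is true.
  6. {¬y5, y3, ¬y7} — y3 is true.
  7. {y6, y5} — y5 is true.
  8. {¬y2, ¬y4, ¬y1} — ¬y2 is true.
  9. {y9, y1, ¬y7} — ¬y7 is true.
  10. {y8, y9, ¬y1} — y8 is true.
  11. {¬y9, y1, y6} — y6 is true.
  12. {¬y2, y6} — ¬y2 is true.
  13. {y1, ¬y9, ¬y2} — ¬y2 is true.
  14. {¬y6, ¬y1, y5} — y5 is true.
  15. {¬y1, ¬y2, y4} — y4 is true.
  16. {¬y6, y5} — y5 is true.
  17. {¬y2, y9, ¬y4} — ¬y2 is true.
  18. {¬y3, y8, ¬y1} — y8 is true.
  19. {y9, ¬y7, ¬y3} — ¬y7 is true.
  20. {y8, y3, y5} — y8 is true.
  21. {¬y1, ¬y9} — ¬y1 is true.
  22. {y5, ¬y1, y3} — y3 is true.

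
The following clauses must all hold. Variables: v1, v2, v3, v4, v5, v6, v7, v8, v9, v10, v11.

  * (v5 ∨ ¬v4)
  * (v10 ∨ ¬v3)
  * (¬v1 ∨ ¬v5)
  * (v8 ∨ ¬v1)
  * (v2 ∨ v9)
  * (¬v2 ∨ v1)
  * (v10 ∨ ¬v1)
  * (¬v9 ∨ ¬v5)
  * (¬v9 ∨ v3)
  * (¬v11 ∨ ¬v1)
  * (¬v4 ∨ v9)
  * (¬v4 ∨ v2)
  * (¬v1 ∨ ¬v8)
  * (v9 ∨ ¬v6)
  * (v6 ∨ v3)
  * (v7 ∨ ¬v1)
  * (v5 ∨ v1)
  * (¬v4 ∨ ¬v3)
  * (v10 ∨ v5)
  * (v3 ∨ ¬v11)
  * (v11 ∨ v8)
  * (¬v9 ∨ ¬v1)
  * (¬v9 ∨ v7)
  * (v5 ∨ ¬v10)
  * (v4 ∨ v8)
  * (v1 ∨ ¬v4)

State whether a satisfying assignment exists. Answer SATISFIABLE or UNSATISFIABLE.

UNSATISFIABLE

v1 = True:
  propagation gives v5=False, v4=False, v8=True; an empty clause results — contradiction.
v1 = False:
  propagation gives v2=False, v9=True, v5=False; an empty clause results — contradiction.
Every branch closes, so no satisfying assignment exists.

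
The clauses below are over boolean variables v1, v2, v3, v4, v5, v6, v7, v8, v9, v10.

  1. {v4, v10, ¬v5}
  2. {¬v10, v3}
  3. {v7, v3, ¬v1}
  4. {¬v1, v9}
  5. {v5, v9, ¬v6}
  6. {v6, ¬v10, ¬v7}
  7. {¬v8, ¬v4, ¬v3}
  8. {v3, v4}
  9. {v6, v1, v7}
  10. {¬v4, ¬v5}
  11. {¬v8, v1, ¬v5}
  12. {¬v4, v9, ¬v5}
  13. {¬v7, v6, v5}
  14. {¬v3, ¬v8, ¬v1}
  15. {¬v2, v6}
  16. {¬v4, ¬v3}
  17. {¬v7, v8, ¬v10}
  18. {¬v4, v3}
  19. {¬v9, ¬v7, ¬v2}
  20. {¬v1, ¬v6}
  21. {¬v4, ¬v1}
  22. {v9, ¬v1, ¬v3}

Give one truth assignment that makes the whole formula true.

v1=0  v2=1  v3=1  v4=0  v5=0  v6=1  v7=0  v8=0  v9=1  v10=0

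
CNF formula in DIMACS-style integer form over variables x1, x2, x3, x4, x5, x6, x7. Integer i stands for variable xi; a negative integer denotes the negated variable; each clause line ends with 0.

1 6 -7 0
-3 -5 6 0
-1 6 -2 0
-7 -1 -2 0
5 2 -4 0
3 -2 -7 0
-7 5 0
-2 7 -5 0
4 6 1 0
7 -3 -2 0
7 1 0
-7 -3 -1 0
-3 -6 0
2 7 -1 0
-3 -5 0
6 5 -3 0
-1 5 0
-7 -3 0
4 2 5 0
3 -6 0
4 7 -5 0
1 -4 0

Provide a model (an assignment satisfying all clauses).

Branch on x1: take x1 = True.
  then x5 is forced to True.
  then x3 is forced to False.
  then x6 is forced to False.
  then x2 is forced to False.
  then x7 is forced to True.
x4 is now unconstrained; take x4 = True.

x1 = T, x2 = F, x3 = F, x4 = T, x5 = T, x6 = F, x7 = T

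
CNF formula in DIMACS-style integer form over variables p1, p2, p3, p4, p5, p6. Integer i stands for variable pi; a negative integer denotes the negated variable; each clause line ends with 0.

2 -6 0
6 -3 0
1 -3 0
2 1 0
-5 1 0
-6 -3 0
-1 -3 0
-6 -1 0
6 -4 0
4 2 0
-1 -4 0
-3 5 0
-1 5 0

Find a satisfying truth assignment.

p1=False, p2=True, p3=False, p4=False, p5=False, p6=False

p2 occurs only positively in the remaining clauses — set p2 = True.
Pure literal: p3 appears only negated; assign p3 = False.
Try p1 = False.
  then p5 is forced to False.
Try p4 = False.
p6 is now unconstrained; take p6 = False.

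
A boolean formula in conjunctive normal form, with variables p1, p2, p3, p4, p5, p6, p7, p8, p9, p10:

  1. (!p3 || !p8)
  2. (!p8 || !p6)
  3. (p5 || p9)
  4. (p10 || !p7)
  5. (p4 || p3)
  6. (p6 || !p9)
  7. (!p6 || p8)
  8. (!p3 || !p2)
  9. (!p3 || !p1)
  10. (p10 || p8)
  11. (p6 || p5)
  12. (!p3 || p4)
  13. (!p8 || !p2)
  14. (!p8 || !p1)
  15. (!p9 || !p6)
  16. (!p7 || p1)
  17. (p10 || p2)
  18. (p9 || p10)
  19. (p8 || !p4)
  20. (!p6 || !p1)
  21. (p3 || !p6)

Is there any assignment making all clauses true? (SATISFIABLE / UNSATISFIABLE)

SATISFIABLE

p5 occurs only positively in the remaining clauses — set p5 = True.
p7 occurs only negated in the remaining clauses — set p7 = False.
Set p1 = False and propagate.
The remaining clauses are satisfied by p2 = False, p3 = False, p4 = True, p6 = False, p8 = True, p9 = False, p10 = True.
So p1=F, p2=F, p3=F, p4=T, p5=T, p6=F, p7=F, p8=T, p9=F, p10=T is a satisfying assignment.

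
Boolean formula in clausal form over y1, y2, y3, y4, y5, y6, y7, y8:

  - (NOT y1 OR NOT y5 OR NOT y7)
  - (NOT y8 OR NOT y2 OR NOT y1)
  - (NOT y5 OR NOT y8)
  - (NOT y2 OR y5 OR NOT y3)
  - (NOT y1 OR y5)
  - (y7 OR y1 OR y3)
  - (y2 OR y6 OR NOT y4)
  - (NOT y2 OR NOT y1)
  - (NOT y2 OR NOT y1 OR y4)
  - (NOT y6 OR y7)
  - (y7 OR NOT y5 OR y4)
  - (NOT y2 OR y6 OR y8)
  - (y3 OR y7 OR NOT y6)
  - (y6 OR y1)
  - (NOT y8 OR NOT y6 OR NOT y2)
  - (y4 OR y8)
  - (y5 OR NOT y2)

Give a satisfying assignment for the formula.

y1 = 0, y2 = 0, y3 = 0, y4 = 0, y5 = 0, y6 = 1, y7 = 1, y8 = 1

Set y1 = False and propagate.
  then y6 is forced to True.
  then y7 is forced to True.
Try y2 = False.
Branch on y4: take y4 = False.
  then y8 is forced to True.
  then y5 is forced to False.
y3 is now unconstrained; take y3 = False.
Check each clause:
  1. (NOT y1 OR NOT y7 OR NOT y5) — NOT y5 is true.
  2. (NOT y2 OR NOT y8 OR NOT y1) — NOT y1 is true.
  3. (NOT y5 OR NOT y8) — NOT y5 is true.
  4. (y5 OR NOT y3 OR NOT y2) — NOT y3 is true.
  5. (NOT y1 OR y5) — NOT y1 is true.
  6. (y3 OR y7 OR y1) — y7 is true.
  7. (y6 OR NOT y4 OR y2) — NOT y4 is true.
  8. (NOT y1 OR NOT y2) — NOT y2 is true.
  9. (y4 OR NOT y1 OR NOT y2) — NOT y2 is true.
  10. (NOT y6 OR y7) — y7 is true.
  11. (y7 OR NOT y5 OR y4) — NOT y5 is true.
  12. (NOT y2 OR y8 OR y6) — y8 is true.
  13. (NOT y6 OR y3 OR y7) — y7 is true.
  14. (y1 OR y6) — y6 is true.
  15. (NOT y2 OR NOT y6 OR NOT y8) — NOT y2 is true.
  16. (y8 OR y4) — y8 is true.
  17. (y5 OR NOT y2) — NOT y2 is true.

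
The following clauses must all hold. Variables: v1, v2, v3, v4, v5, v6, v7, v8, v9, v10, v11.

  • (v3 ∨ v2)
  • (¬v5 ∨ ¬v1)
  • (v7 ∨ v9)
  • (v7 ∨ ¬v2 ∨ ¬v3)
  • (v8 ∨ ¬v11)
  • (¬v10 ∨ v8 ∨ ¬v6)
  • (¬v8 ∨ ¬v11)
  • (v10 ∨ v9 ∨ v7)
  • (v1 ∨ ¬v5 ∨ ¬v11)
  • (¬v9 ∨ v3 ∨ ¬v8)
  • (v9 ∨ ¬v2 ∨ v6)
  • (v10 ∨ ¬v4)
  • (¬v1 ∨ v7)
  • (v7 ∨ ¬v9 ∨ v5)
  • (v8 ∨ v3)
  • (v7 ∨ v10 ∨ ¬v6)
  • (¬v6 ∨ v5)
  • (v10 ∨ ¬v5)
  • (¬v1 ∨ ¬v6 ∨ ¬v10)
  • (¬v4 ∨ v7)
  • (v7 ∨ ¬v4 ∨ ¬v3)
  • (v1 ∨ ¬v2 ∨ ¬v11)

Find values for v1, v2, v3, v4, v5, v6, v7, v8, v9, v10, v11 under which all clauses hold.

v1 = 1, v2 = 1, v3 = 1, v4 = 0, v5 = 0, v6 = 0, v7 = 1, v8 = 0, v9 = 1, v10 = 0, v11 = 0

Pure literal: v4 appears only negated; assign v4 = False.
Pure literal: v7 appears only positively; assign v7 = True.
Set v1 = True and propagate.
  then v5 is forced to False.
  then v6 is forced to False.
Set v2 = True and propagate.
  then v9 is forced to True.
For the remaining variables, v3 = True, v8 = False, v10 = False, v11 = False works.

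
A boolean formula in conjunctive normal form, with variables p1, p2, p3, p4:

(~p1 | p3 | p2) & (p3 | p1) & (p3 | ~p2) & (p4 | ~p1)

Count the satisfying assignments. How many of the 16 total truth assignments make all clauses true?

The models are:
  p1=F p2=F p3=T p4=F
  p1=F p2=F p3=T p4=T
  p1=F p2=T p3=T p4=F
  p1=F p2=T p3=T p4=T
  p1=T p2=F p3=T p4=T
  p1=T p2=T p3=T p4=T
That's 6 in total.

6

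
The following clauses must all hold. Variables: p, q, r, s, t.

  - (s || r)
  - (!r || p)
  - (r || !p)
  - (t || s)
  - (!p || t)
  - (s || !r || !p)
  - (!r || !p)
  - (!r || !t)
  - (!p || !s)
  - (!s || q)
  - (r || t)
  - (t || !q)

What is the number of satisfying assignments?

1

Satisfying assignments:
  p=0 q=1 r=0 s=1 t=1
Count: 1.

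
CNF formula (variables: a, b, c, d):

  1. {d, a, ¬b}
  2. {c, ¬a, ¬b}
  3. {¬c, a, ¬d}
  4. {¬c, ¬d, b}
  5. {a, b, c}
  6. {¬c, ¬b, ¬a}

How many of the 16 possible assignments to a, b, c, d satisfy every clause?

5

Satisfying assignments:
  a=0 b=0 c=1 d=0
  a=0 b=1 c=0 d=1
  a=1 b=0 c=0 d=0
  a=1 b=0 c=0 d=1
  a=1 b=0 c=1 d=0
That's 5 in total.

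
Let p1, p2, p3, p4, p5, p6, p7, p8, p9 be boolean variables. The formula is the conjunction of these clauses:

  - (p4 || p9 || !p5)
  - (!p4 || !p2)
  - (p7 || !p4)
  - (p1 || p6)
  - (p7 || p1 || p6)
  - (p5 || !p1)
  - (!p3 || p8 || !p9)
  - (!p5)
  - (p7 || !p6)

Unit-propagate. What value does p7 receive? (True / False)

(!p5) is a unit clause: p5 = False.
In (p5 || !p1), p5 is now false; !p1 must hold, so p1 = False.
In (p6 || p1), p1 is now false; p6 must hold, so p6 = True.
From (!p6 || p7) and p6 = True: p7 = True.

True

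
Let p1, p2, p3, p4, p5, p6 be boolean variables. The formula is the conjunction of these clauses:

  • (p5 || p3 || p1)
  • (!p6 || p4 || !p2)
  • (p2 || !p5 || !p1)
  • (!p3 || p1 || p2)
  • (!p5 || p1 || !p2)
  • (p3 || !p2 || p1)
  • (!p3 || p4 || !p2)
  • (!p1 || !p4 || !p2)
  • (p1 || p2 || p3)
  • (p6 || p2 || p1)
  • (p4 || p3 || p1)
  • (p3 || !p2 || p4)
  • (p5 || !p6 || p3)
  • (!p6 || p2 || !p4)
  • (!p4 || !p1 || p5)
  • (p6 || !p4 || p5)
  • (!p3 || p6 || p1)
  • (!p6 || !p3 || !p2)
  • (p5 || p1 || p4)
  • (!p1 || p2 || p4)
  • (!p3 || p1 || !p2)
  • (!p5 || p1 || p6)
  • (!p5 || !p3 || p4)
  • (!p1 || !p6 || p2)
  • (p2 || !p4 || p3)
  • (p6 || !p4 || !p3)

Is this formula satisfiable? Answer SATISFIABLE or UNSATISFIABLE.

p1 = True:
  p4 = True:
    propagation gives p2=False, p5=False; an empty clause results — contradiction.
  p4 = False:
    propagation gives p2=True, p6=False, p3=False; an empty clause results — contradiction.
p1 = False:
  p3 = True:
    propagation gives p2=True; an empty clause results — contradiction.
  p3 = False:
    propagation gives p5=True, p2=False; an empty clause results — contradiction.
Every branch closes, so no satisfying assignment exists.

UNSATISFIABLE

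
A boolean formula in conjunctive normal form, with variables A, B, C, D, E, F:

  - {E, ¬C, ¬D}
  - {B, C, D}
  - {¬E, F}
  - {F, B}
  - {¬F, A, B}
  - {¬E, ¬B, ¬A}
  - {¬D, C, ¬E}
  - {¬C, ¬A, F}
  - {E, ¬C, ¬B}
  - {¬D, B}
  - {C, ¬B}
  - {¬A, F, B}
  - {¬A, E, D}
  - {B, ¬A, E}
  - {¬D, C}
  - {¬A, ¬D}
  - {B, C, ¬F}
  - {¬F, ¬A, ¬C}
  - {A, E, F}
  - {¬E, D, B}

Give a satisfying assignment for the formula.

Try A = False.
Try B = True.
  then C is forced to True.
  then E is forced to True.
  then F is forced to True.
D is now unconstrained; take D = False.
Every clause has at least one true literal under this assignment.

A=False, B=True, C=True, D=False, E=True, F=True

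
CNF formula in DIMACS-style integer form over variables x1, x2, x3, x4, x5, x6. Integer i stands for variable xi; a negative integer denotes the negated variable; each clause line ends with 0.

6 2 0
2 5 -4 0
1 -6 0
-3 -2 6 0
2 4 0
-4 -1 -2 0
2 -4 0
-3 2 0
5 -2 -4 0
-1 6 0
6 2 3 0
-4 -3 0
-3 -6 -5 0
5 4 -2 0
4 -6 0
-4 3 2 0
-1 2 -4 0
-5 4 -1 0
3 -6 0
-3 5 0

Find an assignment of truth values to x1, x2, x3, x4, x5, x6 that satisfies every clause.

x1 = F, x2 = T, x3 = F, x4 = T, x5 = T, x6 = F

Check each clause:
  1. {x6, x2} — x2 is true.
  2. {¬x4, x2, x5} — x2 is true.
  3. {x1, ¬x6} — ¬x6 is true.
  4. {¬x3, ¬x2, x6} — ¬x3 is true.
  5. {x2, x4} — x2 is true.
  6. {¬x1, ¬x4, ¬x2} — ¬x1 is true.
  7. {¬x4, x2} — x2 is true.
  8. {¬x3, x2} — x2 is true.
  9. {¬x4, ¬x2, x5} — x5 is true.
  10. {¬x1, x6} — ¬x1 is true.
  11. {x6, x2, x3} — x2 is true.
  12. {¬x3, ¬x4} — ¬x3 is true.
  13. {¬x6, ¬x5, ¬x3} — ¬x6 is true.
  14. {x4, ¬x2, x5} — x4 is true.
  15. {¬x6, x4} — ¬x6 is true.
  16. {x2, ¬x4, x3} — x2 is true.
  17. {¬x4, ¬x1, x2} — x2 is true.
  18. {¬x1, x4, ¬x5} — x4 is true.
  19. {x3, ¬x6} — ¬x6 is true.
  20. {x5, ¬x3} — x5 is true.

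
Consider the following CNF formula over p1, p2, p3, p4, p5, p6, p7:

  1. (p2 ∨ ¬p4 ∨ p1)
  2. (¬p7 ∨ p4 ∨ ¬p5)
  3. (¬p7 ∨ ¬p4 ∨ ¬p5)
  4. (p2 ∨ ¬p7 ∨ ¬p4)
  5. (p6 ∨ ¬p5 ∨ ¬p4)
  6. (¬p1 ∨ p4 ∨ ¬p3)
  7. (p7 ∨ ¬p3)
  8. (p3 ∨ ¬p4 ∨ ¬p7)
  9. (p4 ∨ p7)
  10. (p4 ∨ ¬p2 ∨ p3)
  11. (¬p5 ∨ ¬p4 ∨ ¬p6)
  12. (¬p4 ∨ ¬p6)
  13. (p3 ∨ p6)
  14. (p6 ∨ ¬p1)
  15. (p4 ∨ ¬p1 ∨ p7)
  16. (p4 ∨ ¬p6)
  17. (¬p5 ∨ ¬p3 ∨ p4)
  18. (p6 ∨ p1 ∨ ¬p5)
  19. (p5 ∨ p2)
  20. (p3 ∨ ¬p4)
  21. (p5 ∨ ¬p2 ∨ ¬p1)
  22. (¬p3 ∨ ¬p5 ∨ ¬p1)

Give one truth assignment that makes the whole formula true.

p1=0, p2=1, p3=1, p4=1, p5=0, p6=0, p7=1

Check each clause:
  1. (p2 ∨ ¬p4 ∨ p1) — p2 is true.
  2. (p4 ∨ ¬p5 ∨ ¬p7) — ¬p5 is true.
  3. (¬p5 ∨ ¬p4 ∨ ¬p7) — ¬p5 is true.
  4. (p2 ∨ ¬p4 ∨ ¬p7) — p2 is true.
  5. (¬p4 ∨ ¬p5 ∨ p6) — ¬p5 is true.
  6. (¬p1 ∨ p4 ∨ ¬p3) — p4 is true.
  7. (¬p3 ∨ p7) — p7 is true.
  8. (¬p7 ∨ p3 ∨ ¬p4) — p3 is true.
  9. (p7 ∨ p4) — p4 is true.
  10. (p3 ∨ p4 ∨ ¬p2) — p3 is true.
  11. (¬p4 ∨ ¬p6 ∨ ¬p5) — ¬p6 is true.
  12. (¬p4 ∨ ¬p6) — ¬p6 is true.
  13. (p6 ∨ p3) — p3 is true.
  14. (¬p1 ∨ p6) — ¬p1 is true.
  15. (p7 ∨ ¬p1 ∨ p4) — p4 is true.
  16. (p4 ∨ ¬p6) — ¬p6 is true.
  17. (¬p3 ∨ p4 ∨ ¬p5) — ¬p5 is true.
  18. (p6 ∨ ¬p5 ∨ p1) — ¬p5 is true.
  19. (p5 ∨ p2) — p2 is true.
  20. (p3 ∨ ¬p4) — p3 is true.
  21. (¬p1 ∨ p5 ∨ ¬p2) — ¬p1 is true.
  22. (¬p5 ∨ ¬p1 ∨ ¬p3) — ¬p5 is true.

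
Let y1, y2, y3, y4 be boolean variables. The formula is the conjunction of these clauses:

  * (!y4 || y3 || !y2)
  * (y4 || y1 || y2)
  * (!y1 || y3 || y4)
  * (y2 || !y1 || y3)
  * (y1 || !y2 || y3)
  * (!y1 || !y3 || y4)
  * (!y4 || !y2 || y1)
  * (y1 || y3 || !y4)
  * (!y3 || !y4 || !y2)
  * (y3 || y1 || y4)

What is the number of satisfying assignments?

3

Satisfying assignments:
  y1=0 y2=0 y3=1 y4=1
  y1=0 y2=1 y3=1 y4=0
  y1=1 y2=0 y3=1 y4=1
Count: 3.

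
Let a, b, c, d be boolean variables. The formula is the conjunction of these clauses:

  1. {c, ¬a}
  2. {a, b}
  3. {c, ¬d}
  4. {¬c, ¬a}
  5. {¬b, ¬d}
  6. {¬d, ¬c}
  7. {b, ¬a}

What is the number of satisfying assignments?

2

Satisfying assignments:
  a=F b=T c=F d=F
  a=F b=T c=T d=F
Count: 2.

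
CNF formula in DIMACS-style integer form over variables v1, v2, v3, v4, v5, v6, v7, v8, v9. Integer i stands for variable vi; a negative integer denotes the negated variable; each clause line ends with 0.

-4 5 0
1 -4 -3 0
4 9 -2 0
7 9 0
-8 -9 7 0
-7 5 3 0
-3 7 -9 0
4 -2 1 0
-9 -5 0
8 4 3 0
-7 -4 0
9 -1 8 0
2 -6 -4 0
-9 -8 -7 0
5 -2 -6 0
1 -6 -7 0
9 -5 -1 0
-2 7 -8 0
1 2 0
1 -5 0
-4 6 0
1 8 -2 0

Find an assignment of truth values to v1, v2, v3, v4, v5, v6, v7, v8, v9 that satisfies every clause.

v1 = T, v2 = F, v3 = T, v4 = F, v5 = F, v6 = F, v7 = T, v8 = F, v9 = T

Set v1 = True and propagate.
The remaining clauses are satisfied by v2 = False, v3 = True, v4 = False, v5 = False, v6 = False, v7 = True, v8 = False, v9 = True.
Every clause has at least one true literal under this assignment.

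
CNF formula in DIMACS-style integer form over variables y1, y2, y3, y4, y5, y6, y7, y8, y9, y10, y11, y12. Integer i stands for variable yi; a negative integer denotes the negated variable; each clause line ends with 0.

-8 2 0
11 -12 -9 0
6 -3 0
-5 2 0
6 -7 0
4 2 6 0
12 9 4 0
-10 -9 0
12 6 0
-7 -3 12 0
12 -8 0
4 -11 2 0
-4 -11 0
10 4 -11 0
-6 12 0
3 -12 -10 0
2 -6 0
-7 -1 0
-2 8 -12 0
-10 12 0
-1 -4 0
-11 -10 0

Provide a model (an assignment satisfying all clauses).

y1=0, y2=1, y3=1, y4=1, y5=1, y6=1, y7=0, y8=1, y9=0, y10=1, y11=0, y12=1

Check each clause:
  1. (y2 \/ ~y8) — y2 is true.
  2. (~y9 \/ y11 \/ ~y12) — ~y9 is true.
  3. (~y3 \/ y6) — y6 is true.
  4. (~y5 \/ y2) — y2 is true.
  5. (~y7 \/ y6) — ~y7 is true.
  6. (y2 \/ y4 \/ y6) — y2 is true.
  7. (y12 \/ y4 \/ y9) — y12 is true.
  8. (~y9 \/ ~y10) — ~y9 is true.
  9. (y6 \/ y12) — y12 is true.
  10. (~y7 \/ y12 \/ ~y3) — ~y7 is true.
  11. (y12 \/ ~y8) — y12 is true.
  12. (y2 \/ y4 \/ ~y11) — y2 is true.
  13. (~y11 \/ ~y4) — ~y11 is true.
  14. (~y11 \/ y4 \/ y10) — y10 is true.
  15. (~y6 \/ y12) — y12 is true.
  16. (y3 \/ ~y10 \/ ~y12) — y3 is true.
  17. (~y6 \/ y2) — y2 is true.
  18. (~y7 \/ ~y1) — ~y7 is true.
  19. (~y12 \/ ~y2 \/ y8) — y8 is true.
  20. (~y10 \/ y12) — y12 is true.
  21. (~y1 \/ ~y4) — ~y1 is true.
  22. (~y10 \/ ~y11) — ~y11 is true.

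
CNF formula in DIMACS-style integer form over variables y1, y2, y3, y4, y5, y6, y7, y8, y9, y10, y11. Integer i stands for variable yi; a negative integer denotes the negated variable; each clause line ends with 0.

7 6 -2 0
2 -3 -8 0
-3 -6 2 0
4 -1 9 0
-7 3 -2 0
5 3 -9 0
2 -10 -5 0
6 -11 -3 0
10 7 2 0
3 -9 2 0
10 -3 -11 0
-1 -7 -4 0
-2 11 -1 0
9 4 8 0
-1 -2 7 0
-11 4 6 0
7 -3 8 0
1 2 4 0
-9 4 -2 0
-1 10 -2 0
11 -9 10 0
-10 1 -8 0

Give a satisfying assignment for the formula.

y1=T  y2=F  y3=F  y4=T  y5=F  y6=T  y7=F  y8=F  y9=F  y10=T  y11=F

Check each clause:
  1. (¬y2 ∨ y7 ∨ y6) — ¬y2 is true.
  2. (¬y8 ∨ ¬y3 ∨ y2) — ¬y8 is true.
  3. (¬y6 ∨ y2 ∨ ¬y3) — ¬y3 is true.
  4. (y4 ∨ y9 ∨ ¬y1) — y4 is true.
  5. (y3 ∨ ¬y7 ∨ ¬y2) — ¬y7 is true.
  6. (y5 ∨ y3 ∨ ¬y9) — ¬y9 is true.
  7. (y2 ∨ ¬y10 ∨ ¬y5) — ¬y5 is true.
  8. (¬y3 ∨ y6 ∨ ¬y11) — ¬y11 is true.
  9. (y10 ∨ y7 ∨ y2) — y10 is true.
  10. (¬y9 ∨ y3 ∨ y2) — ¬y9 is true.
  11. (y10 ∨ ¬y11 ∨ ¬y3) — ¬y11 is true.
  12. (¬y7 ∨ ¬y4 ∨ ¬y1) — ¬y7 is true.
  13. (¬y1 ∨ ¬y2 ∨ y11) — ¬y2 is true.
  14. (y9 ∨ y8 ∨ y4) — y4 is true.
  15. (¬y2 ∨ y7 ∨ ¬y1) — ¬y2 is true.
  16. (y4 ∨ y6 ∨ ¬y11) — y4 is true.
  17. (¬y3 ∨ y8 ∨ y7) — ¬y3 is true.
  18. (y1 ∨ y2 ∨ y4) — y1 is true.
  19. (y4 ∨ ¬y9 ∨ ¬y2) — y4 is true.
  20. (y10 ∨ ¬y2 ∨ ¬y1) — y10 is true.
  21. (¬y9 ∨ y11 ∨ y10) — y10 is true.
  22. (¬y8 ∨ y1 ∨ ¬y10) — ¬y8 is true.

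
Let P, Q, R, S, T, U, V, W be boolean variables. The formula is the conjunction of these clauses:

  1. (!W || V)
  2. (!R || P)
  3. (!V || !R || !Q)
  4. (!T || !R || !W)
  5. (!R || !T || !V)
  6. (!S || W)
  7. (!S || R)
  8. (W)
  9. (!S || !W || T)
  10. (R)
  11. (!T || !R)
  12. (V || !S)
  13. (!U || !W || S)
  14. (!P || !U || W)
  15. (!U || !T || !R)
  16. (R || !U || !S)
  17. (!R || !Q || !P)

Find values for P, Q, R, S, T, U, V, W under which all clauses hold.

P=True, Q=False, R=True, S=False, T=False, U=False, V=True, W=True

The clause (W) is unit: W must be True.
The clause (V) is unit: V must be True.
The clause (R) is unit: R must be True.
Unit propagation: (P) forces P = True.
Unit propagation: (!Q) forces Q = False.
(!T) is a unit clause, so T = False.
Unit propagation: (!S) forces S = False.
Unit propagation: (!U) forces U = False.
Every clause has at least one true literal under this assignment.
Check each clause:
  1. (!W || V) — V is true.
  2. (P || !R) — P is true.
  3. (!V || !Q || !R) — !Q is true.
  4. (!W || !T || !R) — !T is true.
  5. (!V || !T || !R) — !T is true.
  6. (!S || W) — W is true.
  7. (R || !S) — R is true.
  8. (W) — W is true.
  9. (!W || !S || T) — !S is true.
  10. (R) — R is true.
  11. (!T || !R) — !T is true.
  12. (V || !S) — !S is true.
  13. (!W || S || !U) — !U is true.
  14. (!U || !P || W) — W is true.
  15. (!U || !T || !R) — !U is true.
  16. (R || !S || !U) — !U is true.
  17. (!R || !P || !Q) — !Q is true.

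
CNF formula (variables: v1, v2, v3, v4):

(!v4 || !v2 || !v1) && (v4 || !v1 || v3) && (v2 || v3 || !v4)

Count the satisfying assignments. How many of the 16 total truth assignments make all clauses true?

10

Split on v4, then v1.
  v4=1, v1=1: remaining (v2,v3) ∈ {(0,1)} — 1.
  v4=1, v1=0: remaining (v2,v3) ∈ {(0,1); (1,0); (1,1)} — 3.
  v4=0, v1=1: remaining (v2,v3) ∈ {(0,1); (1,1)} — 2.
  v4=0, v1=0: remaining (v2,v3) ∈ {(0,0); (0,1); (1,0); (1,1)} — 4.
Total: 1 + 3 + 2 + 4 = 10.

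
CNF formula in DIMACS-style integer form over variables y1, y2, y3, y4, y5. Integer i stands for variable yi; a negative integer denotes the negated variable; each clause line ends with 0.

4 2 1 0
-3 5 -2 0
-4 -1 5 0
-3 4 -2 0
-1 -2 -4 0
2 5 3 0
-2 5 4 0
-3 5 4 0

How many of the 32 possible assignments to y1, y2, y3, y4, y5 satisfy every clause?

Split on y2, then y4.
  y2=T, y4=T: remaining (y1,y3,y5) ∈ {(F,F,F); (F,F,T); (F,T,T)} — 3.
  y2=T, y4=F: remaining (y1,y3,y5) ∈ {(F,F,T); (T,F,T)} — 2.
  y2=F, y4=T: 5 of the 8 assignments to (y1,y3,y5) work.
  y2=F, y4=F: remaining (y1,y3,y5) ∈ {(T,F,T); (T,T,T)} — 2.
Total: 3 + 2 + 5 + 2 = 12.

12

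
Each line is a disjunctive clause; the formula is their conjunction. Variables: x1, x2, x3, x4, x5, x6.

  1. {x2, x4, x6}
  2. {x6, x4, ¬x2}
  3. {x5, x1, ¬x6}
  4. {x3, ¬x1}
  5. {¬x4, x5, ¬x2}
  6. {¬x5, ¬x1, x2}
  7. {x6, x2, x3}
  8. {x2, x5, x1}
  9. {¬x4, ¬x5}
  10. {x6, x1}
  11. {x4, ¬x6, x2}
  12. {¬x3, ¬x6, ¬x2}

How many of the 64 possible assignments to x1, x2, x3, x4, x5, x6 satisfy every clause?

3

Satisfying assignments:
  x1=F x2=T x3=F x4=F x5=T x6=T
  x1=T x2=F x3=T x4=T x5=F x6=F
  x1=T x2=F x3=T x4=T x5=F x6=T
That's 3 in total.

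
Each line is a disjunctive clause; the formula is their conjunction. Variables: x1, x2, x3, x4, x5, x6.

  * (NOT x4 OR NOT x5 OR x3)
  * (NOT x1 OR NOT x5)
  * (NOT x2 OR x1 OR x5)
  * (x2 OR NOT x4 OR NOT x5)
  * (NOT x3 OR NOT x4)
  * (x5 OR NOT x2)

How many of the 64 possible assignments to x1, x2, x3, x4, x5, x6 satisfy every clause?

20

Case analysis on x5 and x2:
  x5=T, x2=T: remaining (x1,x3,x4,x6) ∈ {(F,F,F,F); (F,F,F,T); (F,T,F,F); (F,T,F,T)} — 4.
  x5=T, x2=F: remaining (x1,x3,x4,x6) ∈ {(F,F,F,F); (F,F,F,T); (F,T,F,F); (F,T,F,T)} — 4.
  x5=F, x2=T: a clause becomes empty — 0.
  x5=F, x2=F: x1, x6 free; 3 ways for (x3,x4) × 2^2 = 12.
Total: 4 + 4 + 0 + 12 = 20.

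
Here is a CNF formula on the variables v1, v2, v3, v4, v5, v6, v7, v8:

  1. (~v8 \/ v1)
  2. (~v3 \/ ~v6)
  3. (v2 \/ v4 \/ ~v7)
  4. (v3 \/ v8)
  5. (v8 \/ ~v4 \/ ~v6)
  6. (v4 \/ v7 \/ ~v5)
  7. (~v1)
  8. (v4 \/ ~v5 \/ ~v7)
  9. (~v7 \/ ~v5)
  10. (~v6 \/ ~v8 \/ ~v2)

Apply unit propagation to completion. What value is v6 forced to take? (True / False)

False

(~v1) is a unit clause: v1 = False.
(~v8 \/ v1) with v1 = False leaves only ~v8, so v8 = False.
(v8 \/ v3): since v8 = False, the clause reduces to (v3). v3 = True.
(~v6 \/ ~v3): since v3 = True, the clause reduces to (~v6). v6 = False.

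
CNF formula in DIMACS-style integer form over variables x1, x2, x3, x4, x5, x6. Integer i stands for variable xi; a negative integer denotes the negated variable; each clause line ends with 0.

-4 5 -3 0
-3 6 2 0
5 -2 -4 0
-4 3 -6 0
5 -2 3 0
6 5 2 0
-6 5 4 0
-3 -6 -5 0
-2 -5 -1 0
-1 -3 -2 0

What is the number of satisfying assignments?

Split on x5, then x2.
  x5=1, x2=1: 5 of the 16 assignments to (x1,x3,x4,x6) work.
  x5=1, x2=0: x1 free; 3 ways for (x3,x4,x6) × 2^1 = 6.
  x5=0, x2=1: remaining (x1,x3,x4,x6) ∈ {(0,1,0,0)} — 1.
  x5=0, x2=0: a clause becomes empty — 0.
Total: 5 + 6 + 1 + 0 = 12.

12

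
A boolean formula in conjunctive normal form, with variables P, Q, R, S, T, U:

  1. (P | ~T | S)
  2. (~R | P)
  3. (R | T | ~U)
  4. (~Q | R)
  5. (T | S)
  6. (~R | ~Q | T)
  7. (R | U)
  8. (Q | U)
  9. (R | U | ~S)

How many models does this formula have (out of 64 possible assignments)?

10

Split on R, then T.
  R=1, T=1: S free; 3 ways for (P,Q,U) × 2^1 = 6.
  R=1, T=0: remaining (P,Q,S,U) ∈ {(1,0,1,1)} — 1.
  R=0, T=1: remaining (P,Q,S,U) ∈ {(0,0,1,1); (1,0,0,1); (1,0,1,1)} — 3.
  R=0, T=0: a clause becomes empty — 0.
Total: 6 + 1 + 3 + 0 = 10.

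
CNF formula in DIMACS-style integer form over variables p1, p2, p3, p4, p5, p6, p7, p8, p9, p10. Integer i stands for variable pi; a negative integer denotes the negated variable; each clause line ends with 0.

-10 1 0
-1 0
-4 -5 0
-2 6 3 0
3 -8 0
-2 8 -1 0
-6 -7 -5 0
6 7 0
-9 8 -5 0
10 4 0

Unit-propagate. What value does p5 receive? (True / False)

(~p1) stands alone — p1 = False.
In (~p10 \/ p1), p1 is now false; ~p10 must hold, so p10 = False.
From (p4 \/ p10) and p10 = False: p4 = True.
(~p5 \/ ~p4): since p4 = True, the clause reduces to (~p5). p5 = False.

False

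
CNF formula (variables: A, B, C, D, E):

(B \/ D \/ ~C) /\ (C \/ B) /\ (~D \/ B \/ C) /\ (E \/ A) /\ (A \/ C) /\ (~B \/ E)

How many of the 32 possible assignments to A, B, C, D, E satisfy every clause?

9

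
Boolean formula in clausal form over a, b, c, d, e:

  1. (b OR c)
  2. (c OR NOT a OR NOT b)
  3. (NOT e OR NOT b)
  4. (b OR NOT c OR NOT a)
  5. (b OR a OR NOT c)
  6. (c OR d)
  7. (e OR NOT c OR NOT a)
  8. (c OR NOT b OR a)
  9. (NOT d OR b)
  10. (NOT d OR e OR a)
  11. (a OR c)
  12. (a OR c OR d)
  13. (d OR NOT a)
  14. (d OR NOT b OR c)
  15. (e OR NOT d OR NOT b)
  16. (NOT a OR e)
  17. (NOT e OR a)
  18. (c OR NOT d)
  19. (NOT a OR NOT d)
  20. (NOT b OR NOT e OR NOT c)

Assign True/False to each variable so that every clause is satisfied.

Set a = False and propagate.
  then c is forced to True.
  then b is forced to True.
  then e is forced to False.
  then d is forced to False.
Every clause has at least one true literal under this assignment.

a=False  b=True  c=True  d=False  e=False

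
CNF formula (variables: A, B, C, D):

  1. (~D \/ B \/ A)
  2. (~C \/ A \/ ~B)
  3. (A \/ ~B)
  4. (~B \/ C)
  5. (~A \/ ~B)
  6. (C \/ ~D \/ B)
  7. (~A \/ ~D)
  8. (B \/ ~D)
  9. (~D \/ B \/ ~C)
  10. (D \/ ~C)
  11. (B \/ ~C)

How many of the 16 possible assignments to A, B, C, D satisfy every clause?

2

The models are:
  A=F B=F C=F D=F
  A=T B=F C=F D=F
Count: 2.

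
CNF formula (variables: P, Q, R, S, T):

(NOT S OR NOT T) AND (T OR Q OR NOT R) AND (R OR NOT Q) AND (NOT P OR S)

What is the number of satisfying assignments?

Case analysis on Q and R:
  Q=1, R=1: remaining (P,S,T) ∈ {(0,0,0); (0,0,1); (0,1,0); (1,1,0)} — 4.
  Q=1, R=0: a clause becomes empty — 0.
  Q=0, R=1: remaining (P,S,T) ∈ {(0,0,1)} — 1.
  Q=0, R=0: remaining (P,S,T) ∈ {(0,0,0); (0,0,1); (0,1,0); (1,1,0)} — 4.
Total: 4 + 0 + 1 + 4 = 9.

9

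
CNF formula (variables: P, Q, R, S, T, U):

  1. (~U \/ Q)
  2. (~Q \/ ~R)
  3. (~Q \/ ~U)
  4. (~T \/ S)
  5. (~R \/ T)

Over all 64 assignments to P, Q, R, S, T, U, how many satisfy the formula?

14

Split on Q, then R.
  Q=T, R=T: a clause becomes empty — 0.
  Q=T, R=F: P free; 3 ways for (S,T,U) × 2^1 = 6.
  Q=F, R=T: remaining (P,S,T,U) ∈ {(F,T,T,F); (T,T,T,F)} — 2.
  Q=F, R=F: P free; 3 ways for (S,T,U) × 2^1 = 6.
Total: 0 + 6 + 2 + 6 = 14.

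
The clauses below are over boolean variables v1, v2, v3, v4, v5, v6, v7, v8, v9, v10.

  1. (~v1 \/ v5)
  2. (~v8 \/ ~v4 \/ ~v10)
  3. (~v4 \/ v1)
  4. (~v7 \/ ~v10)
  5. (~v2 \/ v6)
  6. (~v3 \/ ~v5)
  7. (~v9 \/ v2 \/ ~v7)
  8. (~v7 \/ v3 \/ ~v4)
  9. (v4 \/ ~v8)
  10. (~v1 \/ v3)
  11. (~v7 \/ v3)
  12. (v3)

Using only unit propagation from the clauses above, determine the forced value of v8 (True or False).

False

Unit clause (v3) sets v3 = True.
From (~v3 \/ ~v5) and v3 = True: v5 = False.
(~v1 \/ v5): since v5 = False, the clause reduces to (~v1). v1 = False.
In (v1 \/ ~v4), v1 is now false; ~v4 must hold, so v4 = False.
(v4 \/ ~v8): since v4 = False, the clause reduces to (~v8). v8 = False.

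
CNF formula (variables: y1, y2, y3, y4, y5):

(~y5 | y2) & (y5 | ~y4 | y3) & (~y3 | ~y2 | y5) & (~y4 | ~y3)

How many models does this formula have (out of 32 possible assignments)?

12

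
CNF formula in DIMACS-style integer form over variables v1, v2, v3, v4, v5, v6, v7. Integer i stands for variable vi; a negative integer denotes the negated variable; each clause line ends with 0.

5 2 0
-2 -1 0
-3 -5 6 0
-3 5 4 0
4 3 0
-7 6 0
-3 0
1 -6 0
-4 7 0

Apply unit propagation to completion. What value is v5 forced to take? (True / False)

(!v3) stands alone — v3 = False.
In (v3 || v4), v3 is now false; v4 must hold, so v4 = True.
(!v4 || v7) with v4 = True leaves only v7, so v7 = True.
From (v6 || !v7) and v7 = True: v6 = True.
(v1 || !v6) with v6 = True leaves only v1, so v1 = True.
(!v1 || !v2) with v1 = True leaves only !v2, so v2 = False.
(v2 || v5): since v2 = False, the clause reduces to (v5). v5 = True.

True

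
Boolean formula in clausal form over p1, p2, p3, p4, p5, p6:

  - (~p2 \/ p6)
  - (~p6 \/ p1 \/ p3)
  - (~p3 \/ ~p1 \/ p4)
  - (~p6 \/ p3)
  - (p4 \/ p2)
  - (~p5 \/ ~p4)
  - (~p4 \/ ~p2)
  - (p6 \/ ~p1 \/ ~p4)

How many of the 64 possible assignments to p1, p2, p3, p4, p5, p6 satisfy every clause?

6

The models are:
  p1=F p2=F p3=F p4=T p5=F p6=F
  p1=F p2=F p3=T p4=T p5=F p6=F
  p1=F p2=F p3=T p4=T p5=F p6=T
  p1=F p2=T p3=T p4=F p5=F p6=T
  p1=F p2=T p3=T p4=F p5=T p6=T
  p1=T p2=F p3=T p4=T p5=F p6=T
That's 6 in total.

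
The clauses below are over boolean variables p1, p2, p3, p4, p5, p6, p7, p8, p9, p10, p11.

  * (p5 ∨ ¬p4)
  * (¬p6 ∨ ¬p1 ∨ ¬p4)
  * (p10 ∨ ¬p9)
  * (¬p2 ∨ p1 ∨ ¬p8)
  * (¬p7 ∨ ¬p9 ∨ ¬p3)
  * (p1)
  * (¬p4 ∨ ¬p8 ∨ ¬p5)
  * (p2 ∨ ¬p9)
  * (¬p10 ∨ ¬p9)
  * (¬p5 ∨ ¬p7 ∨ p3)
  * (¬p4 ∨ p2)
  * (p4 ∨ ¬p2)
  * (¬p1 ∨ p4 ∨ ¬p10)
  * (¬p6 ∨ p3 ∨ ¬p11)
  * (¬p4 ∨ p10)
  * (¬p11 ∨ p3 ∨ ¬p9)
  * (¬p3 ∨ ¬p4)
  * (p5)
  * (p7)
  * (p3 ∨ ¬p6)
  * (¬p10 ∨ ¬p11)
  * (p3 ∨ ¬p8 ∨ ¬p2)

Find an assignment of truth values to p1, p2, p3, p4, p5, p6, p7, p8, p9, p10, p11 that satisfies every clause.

Unit propagation: (p1) forces p1 = True.
Unit propagation: (p5) forces p5 = True.
(p7) is a unit clause, so p7 = True.
The clause (p3) is unit: p3 must be True.
The clause (¬p9) is unit: p9 must be False.
(¬p4) is a unit clause, so p4 = False.
Unit propagation: (¬p2) forces p2 = False.
The clause (¬p10) is unit: p10 must be False.
p6, p8, p11 are now unconstrained; take p6 = True, p8 = True, p11 = False.

p1=1, p2=0, p3=1, p4=0, p5=1, p6=1, p7=1, p8=1, p9=0, p10=0, p11=0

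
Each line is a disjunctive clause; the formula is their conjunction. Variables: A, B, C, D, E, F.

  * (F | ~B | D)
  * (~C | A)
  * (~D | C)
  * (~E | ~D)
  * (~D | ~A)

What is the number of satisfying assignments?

Split on D, then A.
  D=T, A=T: a clause becomes empty — 0.
  D=T, A=F: a clause becomes empty — 0.
  D=F, A=T: C, E free; 3 ways for (B,F) × 2^2 = 12.
  D=F, A=F: E free; 3 ways for (B,C,F) × 2^1 = 6.
Total: 0 + 0 + 12 + 6 = 18.

18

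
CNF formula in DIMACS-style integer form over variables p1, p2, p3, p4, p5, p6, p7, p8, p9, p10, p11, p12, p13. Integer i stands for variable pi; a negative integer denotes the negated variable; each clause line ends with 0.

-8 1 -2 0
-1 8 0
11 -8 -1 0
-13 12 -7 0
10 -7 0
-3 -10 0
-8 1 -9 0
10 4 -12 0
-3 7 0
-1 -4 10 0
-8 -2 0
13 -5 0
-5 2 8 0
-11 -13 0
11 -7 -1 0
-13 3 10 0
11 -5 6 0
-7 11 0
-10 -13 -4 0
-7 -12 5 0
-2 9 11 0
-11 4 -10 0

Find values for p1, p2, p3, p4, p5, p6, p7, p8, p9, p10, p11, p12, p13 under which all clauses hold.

p6 occurs only positively in the remaining clauses — set p6 = True.
Try p1 = False.
Try p2 = True.
  then p8 is forced to False.
The remaining clauses are satisfied by p3 = False, p4 = False, p5 = True, p7 = False, p9 = True, p10 = True, p11 = False, p12 = False, p13 = True.

p1=F, p2=T, p3=F, p4=F, p5=T, p6=T, p7=F, p8=F, p9=T, p10=T, p11=F, p12=F, p13=T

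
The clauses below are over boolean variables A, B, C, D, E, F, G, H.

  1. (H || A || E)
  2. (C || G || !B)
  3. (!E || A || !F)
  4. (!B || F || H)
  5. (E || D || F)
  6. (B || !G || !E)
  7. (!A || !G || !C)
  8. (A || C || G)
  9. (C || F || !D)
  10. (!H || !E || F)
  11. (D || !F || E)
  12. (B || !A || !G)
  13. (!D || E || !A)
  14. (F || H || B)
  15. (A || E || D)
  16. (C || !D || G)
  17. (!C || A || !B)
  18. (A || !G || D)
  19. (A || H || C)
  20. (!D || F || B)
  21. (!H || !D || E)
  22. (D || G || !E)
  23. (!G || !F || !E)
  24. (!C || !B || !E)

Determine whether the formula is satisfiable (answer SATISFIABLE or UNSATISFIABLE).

SATISFIABLE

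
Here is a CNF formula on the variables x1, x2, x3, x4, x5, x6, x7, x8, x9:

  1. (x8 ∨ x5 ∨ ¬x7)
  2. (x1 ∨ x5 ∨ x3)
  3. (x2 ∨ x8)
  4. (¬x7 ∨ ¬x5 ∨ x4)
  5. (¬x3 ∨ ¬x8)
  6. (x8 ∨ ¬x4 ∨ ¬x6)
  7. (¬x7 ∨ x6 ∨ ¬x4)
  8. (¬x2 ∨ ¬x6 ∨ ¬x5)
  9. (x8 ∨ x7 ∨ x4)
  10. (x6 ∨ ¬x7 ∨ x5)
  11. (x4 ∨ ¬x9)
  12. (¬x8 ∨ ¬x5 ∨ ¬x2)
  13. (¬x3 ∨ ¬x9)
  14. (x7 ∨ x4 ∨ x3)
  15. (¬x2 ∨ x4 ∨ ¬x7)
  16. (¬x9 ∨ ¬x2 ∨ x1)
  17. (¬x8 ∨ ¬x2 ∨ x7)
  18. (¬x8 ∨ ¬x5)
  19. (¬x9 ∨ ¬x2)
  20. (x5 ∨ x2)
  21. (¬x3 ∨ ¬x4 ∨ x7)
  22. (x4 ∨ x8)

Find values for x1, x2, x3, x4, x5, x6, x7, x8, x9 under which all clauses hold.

x1=True, x2=True, x3=False, x4=True, x5=True, x6=False, x7=False, x8=False, x9=False

Check each clause:
  1. (x5 ∨ ¬x7 ∨ x8) — ¬x7 is true.
  2. (x5 ∨ x1 ∨ x3) — x1 is true.
  3. (x2 ∨ x8) — x2 is true.
  4. (x4 ∨ ¬x7 ∨ ¬x5) — ¬x7 is true.
  5. (¬x8 ∨ ¬x3) — ¬x8 is true.
  6. (¬x6 ∨ ¬x4 ∨ x8) — ¬x6 is true.
  7. (¬x4 ∨ ¬x7 ∨ x6) — ¬x7 is true.
  8. (¬x5 ∨ ¬x2 ∨ ¬x6) — ¬x6 is true.
  9. (x4 ∨ x7 ∨ x8) — x4 is true.
  10. (x6 ∨ ¬x7 ∨ x5) — ¬x7 is true.
  11. (¬x9 ∨ x4) — x4 is true.
  12. (¬x8 ∨ ¬x2 ∨ ¬x5) — ¬x8 is true.
  13. (¬x9 ∨ ¬x3) — ¬x3 is true.
  14. (x7 ∨ x3 ∨ x4) — x4 is true.
  15. (¬x7 ∨ x4 ∨ ¬x2) — ¬x7 is true.
  16. (x1 ∨ ¬x2 ∨ ¬x9) — x1 is true.
  17. (¬x8 ∨ ¬x2 ∨ x7) — ¬x8 is true.
  18. (¬x8 ∨ ¬x5) — ¬x8 is true.
  19. (¬x2 ∨ ¬x9) — ¬x9 is true.
  20. (x5 ∨ x2) — x2 is true.
  21. (¬x3 ∨ x7 ∨ ¬x4) — ¬x3 is true.
  22. (x8 ∨ x4) — x4 is true.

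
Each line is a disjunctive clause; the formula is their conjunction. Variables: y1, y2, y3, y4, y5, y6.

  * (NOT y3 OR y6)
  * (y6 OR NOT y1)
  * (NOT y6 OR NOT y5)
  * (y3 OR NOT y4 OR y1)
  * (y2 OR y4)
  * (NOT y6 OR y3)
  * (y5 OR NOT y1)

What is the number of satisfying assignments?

5

Satisfying assignments:
  y1=0 y2=0 y3=1 y4=1 y5=0 y6=1
  y1=0 y2=1 y3=0 y4=0 y5=0 y6=0
  y1=0 y2=1 y3=0 y4=0 y5=1 y6=0
  y1=0 y2=1 y3=1 y4=0 y5=0 y6=1
  y1=0 y2=1 y3=1 y4=1 y5=0 y6=1
That's 5 in total.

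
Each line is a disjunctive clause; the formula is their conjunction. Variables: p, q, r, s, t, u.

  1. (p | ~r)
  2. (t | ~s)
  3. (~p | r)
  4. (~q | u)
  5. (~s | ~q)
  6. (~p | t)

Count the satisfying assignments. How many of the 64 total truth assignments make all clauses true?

13

Split on p, then q.
  p=T, q=T: remaining (r,s,t,u) ∈ {(T,F,T,T)} — 1.
  p=T, q=F: remaining (r,s,t,u) ∈ {(T,F,T,F); (T,F,T,T); (T,T,T,F); (T,T,T,T)} — 4.
  p=F, q=T: remaining (r,s,t,u) ∈ {(F,F,F,T); (F,F,T,T)} — 2.
  p=F, q=F: u free; 3 ways for (r,s,t) × 2^1 = 6.
Total: 1 + 4 + 2 + 6 = 13.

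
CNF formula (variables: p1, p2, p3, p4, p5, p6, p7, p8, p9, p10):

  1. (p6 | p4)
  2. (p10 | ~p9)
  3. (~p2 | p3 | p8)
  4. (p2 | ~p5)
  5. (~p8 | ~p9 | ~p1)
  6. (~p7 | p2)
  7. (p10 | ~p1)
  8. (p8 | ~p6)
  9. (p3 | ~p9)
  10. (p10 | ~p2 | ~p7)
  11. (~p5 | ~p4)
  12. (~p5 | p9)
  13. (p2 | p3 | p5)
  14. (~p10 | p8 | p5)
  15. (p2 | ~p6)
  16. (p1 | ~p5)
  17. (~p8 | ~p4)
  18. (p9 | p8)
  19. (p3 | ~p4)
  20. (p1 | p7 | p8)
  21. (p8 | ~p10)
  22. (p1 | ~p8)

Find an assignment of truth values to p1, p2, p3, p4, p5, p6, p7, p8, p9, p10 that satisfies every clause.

p1 = T, p2 = T, p3 = F, p4 = F, p5 = F, p6 = T, p7 = T, p8 = T, p9 = F, p10 = T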